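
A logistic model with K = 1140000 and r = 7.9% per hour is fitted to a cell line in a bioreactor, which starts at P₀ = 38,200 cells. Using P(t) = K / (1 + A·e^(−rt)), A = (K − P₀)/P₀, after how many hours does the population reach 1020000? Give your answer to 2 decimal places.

t ≈ 69.64 hours

A = (1140000 − 38200)/38200 = 28.84293
1020000 = 1140000/(1 + 28.84293·e^(−0.079t)) → 1 + 28.84293·e^(−0.079t) = 1.11765
e^(−0.079t) = 0.004079 → t = ln(245.16492)/0.079 = 5.50193/0.079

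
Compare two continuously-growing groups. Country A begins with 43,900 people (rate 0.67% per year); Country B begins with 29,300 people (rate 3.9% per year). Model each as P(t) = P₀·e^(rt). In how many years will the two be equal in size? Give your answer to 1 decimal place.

43900·e^(0.0067t) = 29300·e^(0.039t)
43900/29300 = e^((0.039 − 0.0067)t) → ln(1.49829) = 0.0323·t
t = 0.40433 / 0.0323

t ≈ 12.5 years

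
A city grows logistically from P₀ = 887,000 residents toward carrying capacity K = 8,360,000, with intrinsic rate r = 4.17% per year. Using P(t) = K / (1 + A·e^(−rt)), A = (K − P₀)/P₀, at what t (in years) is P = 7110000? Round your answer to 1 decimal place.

t ≈ 92.8 years

A = (8360000 − 887000)/887000 = 8.42503
7110000 = 8360000/(1 + 8.42503·e^(−0.0417t)) → 1 + 8.42503·e^(−0.0417t) = 1.17581
e^(−0.0417t) = 0.020867 → t = ln(47.92156)/0.0417 = 3.86957/0.0417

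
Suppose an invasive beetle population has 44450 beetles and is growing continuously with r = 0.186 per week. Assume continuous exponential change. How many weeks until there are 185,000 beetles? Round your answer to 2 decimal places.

185000 = 44450 · e^(0.186·t)
t = ln(185000/44450) / 0.186 = ln(4.16198) / 0.186 = 1.42599 / 0.186

t ≈ 7.67 weeks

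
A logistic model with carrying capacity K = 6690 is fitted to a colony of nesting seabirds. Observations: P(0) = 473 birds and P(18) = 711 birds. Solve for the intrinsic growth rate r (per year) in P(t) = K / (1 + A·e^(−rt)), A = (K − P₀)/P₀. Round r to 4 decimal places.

r ≈ 0.0248 per year

A = (6690 − 473)/473 = 13.14376
711 = 6690/(1 + 13.14376·e^(−r·18)) → e^(−18r) = (9.40928 − 1)/13.14376 = 0.639793
r = −ln(0.639793)/18 = 0.44661/18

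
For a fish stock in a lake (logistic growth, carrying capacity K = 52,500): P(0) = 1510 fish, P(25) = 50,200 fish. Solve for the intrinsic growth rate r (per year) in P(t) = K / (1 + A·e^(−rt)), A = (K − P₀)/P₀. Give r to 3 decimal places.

r ≈ 0.264 per year

A = (52500 − 1510)/1510 = 33.76821
50200 = 52500/(1 + 33.76821·e^(−r·25)) → e^(−25r) = (1.04582 − 1)/33.76821 = 0.001357
r = −ln(0.001357)/25 = 6.60263/25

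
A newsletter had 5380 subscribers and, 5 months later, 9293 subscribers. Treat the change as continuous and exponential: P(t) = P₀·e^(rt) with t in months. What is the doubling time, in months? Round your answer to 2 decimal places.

r = ln(9293/5380) / 5 = ln(1.72732) / 5 ≈ 0.109315 per month
doubling time = ln 2 / |r| = 0.69315 / 0.109315

doubling time ≈ 6.34 months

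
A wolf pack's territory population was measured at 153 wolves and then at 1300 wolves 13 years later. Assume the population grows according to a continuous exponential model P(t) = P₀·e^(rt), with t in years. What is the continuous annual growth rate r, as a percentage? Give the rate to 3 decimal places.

1300 = 153 · e^(r·13)
e^(13r) = 1300/153 = 8.49673
r = ln(8.49673) / 13 = 2.13968 / 13

r ≈ 16.459% per year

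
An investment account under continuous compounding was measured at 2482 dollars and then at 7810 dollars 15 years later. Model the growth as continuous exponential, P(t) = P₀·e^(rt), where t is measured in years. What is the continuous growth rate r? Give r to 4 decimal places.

r ≈ 0.0764 per year

7810 = 2482 · e^(r·15)
e^(15r) = 7810/2482 = 3.14666
r = ln(3.14666) / 15 = 1.14634 / 15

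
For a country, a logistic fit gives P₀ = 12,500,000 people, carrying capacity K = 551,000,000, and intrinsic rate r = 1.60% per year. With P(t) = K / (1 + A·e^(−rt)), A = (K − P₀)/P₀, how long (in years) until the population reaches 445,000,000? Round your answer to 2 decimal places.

A = (551000000 − 12500000)/12500000 = 43.08
445000000 = 551000000/(1 + 43.08·e^(−0.016t)) → 1 + 43.08·e^(−0.016t) = 1.2382
e^(−0.016t) = 0.005529 → t = ln(180.85472)/0.016 = 5.19769/0.016

t ≈ 324.86 years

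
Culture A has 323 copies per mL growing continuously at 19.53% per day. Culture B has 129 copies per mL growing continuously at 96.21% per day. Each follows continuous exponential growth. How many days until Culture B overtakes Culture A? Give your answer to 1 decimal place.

t ≈ 1.2 days

323·e^(0.1953t) = 129·e^(0.9621t)
323/129 = e^((0.9621 − 0.1953)t) → ln(2.50388) = 0.7668·t
t = 0.91784 / 0.7668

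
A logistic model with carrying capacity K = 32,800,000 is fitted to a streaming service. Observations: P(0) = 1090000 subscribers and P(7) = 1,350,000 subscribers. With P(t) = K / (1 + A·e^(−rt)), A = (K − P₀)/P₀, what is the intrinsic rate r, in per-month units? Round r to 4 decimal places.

r ≈ 0.0317 per month

A = (32800000 − 1090000)/1090000 = 29.09174
1350000 = 32800000/(1 + 29.09174·e^(−r·7)) → e^(−7r) = (24.2963 − 1)/29.09174 = 0.800787
r = −ln(0.800787)/7 = 0.22216/7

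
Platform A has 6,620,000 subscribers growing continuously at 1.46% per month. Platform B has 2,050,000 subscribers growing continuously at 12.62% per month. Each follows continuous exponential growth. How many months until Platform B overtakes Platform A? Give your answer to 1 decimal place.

6620000·e^(0.0146t) = 2050000·e^(0.1262t)
6620000/2050000 = e^((0.1262 − 0.0146)t) → ln(3.22927) = 0.1116·t
t = 1.17226 / 0.1116

t ≈ 10.5 months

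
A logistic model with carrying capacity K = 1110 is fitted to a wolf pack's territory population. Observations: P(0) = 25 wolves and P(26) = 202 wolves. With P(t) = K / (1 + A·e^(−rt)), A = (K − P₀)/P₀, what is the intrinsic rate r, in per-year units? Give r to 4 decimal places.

r ≈ 0.0872 per year

A = (1110 − 25)/25 = 43.4
202 = 1110/(1 + 43.4·e^(−r·26)) → e^(−26r) = (5.49505 − 1)/43.4 = 0.103573
r = −ln(0.103573)/26 = 2.26748/26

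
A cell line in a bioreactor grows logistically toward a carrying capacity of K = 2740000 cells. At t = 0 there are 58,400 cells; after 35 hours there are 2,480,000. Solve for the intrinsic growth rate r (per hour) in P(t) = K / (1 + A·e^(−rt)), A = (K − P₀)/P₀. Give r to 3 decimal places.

A = (2740000 − 58400)/58400 = 45.91781
2480000 = 2740000/(1 + 45.91781·e^(−r·35)) → e^(−35r) = (1.10484 − 1)/45.91781 = 0.002283
r = −ln(0.002283)/35 = 6.08219/35

r ≈ 0.174 per hour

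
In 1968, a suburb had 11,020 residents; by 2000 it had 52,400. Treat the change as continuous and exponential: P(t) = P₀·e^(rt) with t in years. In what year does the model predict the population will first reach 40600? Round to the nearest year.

r = ln(52400/11020) / 32 = 1.55919/32 ≈ 0.048725 per year
t = ln(40600/11020) / r = 1.30406/0.048725 ≈ 26.76 years after 1968

year 1995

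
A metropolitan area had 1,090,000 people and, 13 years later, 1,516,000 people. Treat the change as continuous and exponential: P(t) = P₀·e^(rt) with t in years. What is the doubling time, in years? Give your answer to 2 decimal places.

doubling time ≈ 27.31 years

r = ln(1516000/1090000) / 13 = ln(1.39083) / 13 ≈ 0.025377 per year
doubling time = ln 2 / |r| = 0.69315 / 0.025377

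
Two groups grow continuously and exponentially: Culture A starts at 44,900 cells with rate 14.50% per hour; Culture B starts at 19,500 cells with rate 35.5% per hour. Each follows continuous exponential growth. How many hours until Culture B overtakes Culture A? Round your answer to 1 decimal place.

44900·e^(0.145t) = 19500·e^(0.355t)
44900/19500 = e^((0.355 − 0.145)t) → ln(2.30256) = 0.21·t
t = 0.83402 / 0.21

t ≈ 4.0 hours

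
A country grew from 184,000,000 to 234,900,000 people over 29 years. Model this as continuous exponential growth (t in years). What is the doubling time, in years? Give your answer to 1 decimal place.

doubling time ≈ 82.3 years

r = ln(234900000/184000000) / 29 = ln(1.27663) / 29 ≈ 0.008422 per year
doubling time = ln 2 / |r| = 0.69315 / 0.008422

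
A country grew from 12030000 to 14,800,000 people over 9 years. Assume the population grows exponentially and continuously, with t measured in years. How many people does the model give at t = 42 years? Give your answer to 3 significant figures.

r = ln(14800000/12030000) / 9 ≈ 0.023025 per year
P(42) = 12030000 · e^(0.023025·42) = 12030000 · 2.63016 ≈ 31640793.88

≈ 31,600,000 people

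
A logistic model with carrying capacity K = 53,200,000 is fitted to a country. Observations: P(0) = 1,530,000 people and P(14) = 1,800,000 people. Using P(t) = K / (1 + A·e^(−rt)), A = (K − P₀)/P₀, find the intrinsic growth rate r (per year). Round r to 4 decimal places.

A = (53200000 − 1530000)/1530000 = 33.77124
1800000 = 53200000/(1 + 33.77124·e^(−r·14)) → e^(−14r) = (29.55556 − 1)/33.77124 = 0.845558
r = −ln(0.845558)/14 = 0.16776/14

r ≈ 0.0120 per year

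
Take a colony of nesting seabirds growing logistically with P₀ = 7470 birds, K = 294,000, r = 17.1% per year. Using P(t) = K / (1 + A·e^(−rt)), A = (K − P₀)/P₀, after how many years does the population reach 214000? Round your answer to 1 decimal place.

A = (294000 − 7470)/7470 = 38.35743
214000 = 294000/(1 + 38.35743·e^(−0.171t)) → 1 + 38.35743·e^(−0.171t) = 1.37383
e^(−0.171t) = 0.009746 → t = ln(102.60612)/0.171 = 4.6309/0.171

t ≈ 27.1 years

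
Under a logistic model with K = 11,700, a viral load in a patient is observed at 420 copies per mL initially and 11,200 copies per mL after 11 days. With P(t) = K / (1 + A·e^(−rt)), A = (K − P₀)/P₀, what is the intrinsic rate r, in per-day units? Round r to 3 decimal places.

A = (11700 − 420)/420 = 26.85714
11200 = 11700/(1 + 26.85714·e^(−r·11)) → e^(−11r) = (1.04464 − 1)/26.85714 = 0.001662
r = −ln(0.001662)/11 = 6.39959/11

r ≈ 0.582 per day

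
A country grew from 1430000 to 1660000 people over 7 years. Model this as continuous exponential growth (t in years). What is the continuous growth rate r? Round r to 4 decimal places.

1660000 = 1430000 · e^(r·7)
e^(7r) = 1660000/1430000 = 1.16084
r = ln(1.16084) / 7 = 0.14914 / 7

r ≈ 0.0213 per year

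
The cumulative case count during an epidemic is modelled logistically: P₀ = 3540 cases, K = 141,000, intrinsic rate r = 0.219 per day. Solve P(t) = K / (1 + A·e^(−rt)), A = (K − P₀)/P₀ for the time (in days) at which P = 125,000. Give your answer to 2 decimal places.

A = (141000 − 3540)/3540 = 38.83051
125000 = 141000/(1 + 38.83051·e^(−0.219t)) → 1 + 38.83051·e^(−0.219t) = 1.128
e^(−0.219t) = 0.003296 → t = ln(303.36335)/0.219 = 5.71493/0.219

t ≈ 26.10 days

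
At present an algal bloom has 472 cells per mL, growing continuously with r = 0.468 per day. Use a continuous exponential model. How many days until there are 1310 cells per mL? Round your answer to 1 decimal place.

1310 = 472 · e^(0.468·t)
t = ln(1310/472) / 0.468 = ln(2.77542) / 0.468 = 1.0208 / 0.468

t ≈ 2.2 days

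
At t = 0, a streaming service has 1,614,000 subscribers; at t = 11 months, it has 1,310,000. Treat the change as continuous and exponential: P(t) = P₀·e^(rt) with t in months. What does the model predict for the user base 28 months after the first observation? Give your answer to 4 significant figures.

r = ln(1310000/1614000) / 11 ≈ -0.018972 per month
P(28) = 1614000 · e^(-0.018972·28) = 1614000 · 0.58789 ≈ 948862.53

≈ 948,900 subscribers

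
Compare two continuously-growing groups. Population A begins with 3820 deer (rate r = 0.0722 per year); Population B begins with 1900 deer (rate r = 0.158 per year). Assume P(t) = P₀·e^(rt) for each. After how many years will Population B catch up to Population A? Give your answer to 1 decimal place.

3820·e^(0.0722t) = 1900·e^(0.158t)
3820/1900 = e^((0.158 − 0.0722)t) → ln(2.01053) = 0.0858·t
t = 0.6984 / 0.0858

t ≈ 8.1 years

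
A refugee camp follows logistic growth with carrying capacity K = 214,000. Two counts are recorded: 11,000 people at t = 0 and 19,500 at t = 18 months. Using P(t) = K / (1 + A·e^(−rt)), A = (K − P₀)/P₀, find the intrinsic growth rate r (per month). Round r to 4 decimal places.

A = (214000 − 11000)/11000 = 18.45455
19500 = 214000/(1 + 18.45455·e^(−r·18)) → e^(−18r) = (10.97436 − 1)/18.45455 = 0.540483
r = −ln(0.540483)/18 = 0.61529/18

r ≈ 0.0342 per month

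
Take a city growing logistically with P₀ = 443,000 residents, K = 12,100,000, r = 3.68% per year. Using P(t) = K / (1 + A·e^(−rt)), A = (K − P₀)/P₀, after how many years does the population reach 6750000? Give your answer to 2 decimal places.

t ≈ 95.18 years

A = (12100000 − 443000)/443000 = 26.31377
6750000 = 12100000/(1 + 26.31377·e^(−0.0368t)) → 1 + 26.31377·e^(−0.0368t) = 1.79259
e^(−0.0368t) = 0.030121 → t = ln(33.19962)/0.0368 = 3.50254/0.0368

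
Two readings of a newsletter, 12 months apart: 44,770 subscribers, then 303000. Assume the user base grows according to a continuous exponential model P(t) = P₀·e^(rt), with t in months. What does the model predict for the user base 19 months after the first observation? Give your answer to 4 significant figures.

≈ 924,400 subscribers

r = ln(303000/44770) / 12 ≈ 0.15935 per month
P(19) = 44770 · e^(0.15935·19) = 44770 · 20.64847 ≈ 924432.11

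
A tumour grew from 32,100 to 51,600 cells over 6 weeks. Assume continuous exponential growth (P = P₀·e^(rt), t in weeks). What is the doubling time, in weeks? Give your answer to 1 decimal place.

doubling time ≈ 8.8 weeks

r = ln(51600/32100) / 6 = ln(1.60748) / 6 ≈ 0.079111 per week
doubling time = ln 2 / |r| = 0.69315 / 0.079111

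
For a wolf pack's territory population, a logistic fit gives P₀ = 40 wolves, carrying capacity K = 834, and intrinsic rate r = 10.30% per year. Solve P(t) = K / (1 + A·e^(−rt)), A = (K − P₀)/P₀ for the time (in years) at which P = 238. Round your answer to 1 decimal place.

A = (834 − 40)/40 = 19.85
238 = 834/(1 + 19.85·e^(−0.103t)) → 1 + 19.85·e^(−0.103t) = 3.5042
e^(−0.103t) = 0.126156 → t = ln(7.92668)/0.103 = 2.07023/0.103

t ≈ 20.1 years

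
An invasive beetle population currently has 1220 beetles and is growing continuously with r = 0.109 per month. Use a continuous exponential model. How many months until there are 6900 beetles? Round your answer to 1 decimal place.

t ≈ 15.9 months

6900 = 1220 · e^(0.109·t)
t = ln(6900/1220) / 0.109 = ln(5.65574) / 0.109 = 1.73267 / 0.109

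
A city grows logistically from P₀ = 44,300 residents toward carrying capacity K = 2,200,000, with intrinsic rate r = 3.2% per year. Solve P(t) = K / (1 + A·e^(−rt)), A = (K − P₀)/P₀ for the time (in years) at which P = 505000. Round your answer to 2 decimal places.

t ≈ 83.56 years

A = (2200000 − 44300)/44300 = 48.6614
505000 = 2200000/(1 + 48.6614·e^(−0.032t)) → 1 + 48.6614·e^(−0.032t) = 4.35644
e^(−0.032t) = 0.068975 → t = ln(14.49794)/0.032 = 2.67401/0.032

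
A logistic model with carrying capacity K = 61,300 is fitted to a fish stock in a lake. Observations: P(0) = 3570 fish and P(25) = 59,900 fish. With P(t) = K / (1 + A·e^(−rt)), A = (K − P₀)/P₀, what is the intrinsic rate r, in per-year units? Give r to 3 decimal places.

r ≈ 0.262 per year

A = (61300 − 3570)/3570 = 16.17087
59900 = 61300/(1 + 16.17087·e^(−r·25)) → e^(−25r) = (1.02337 − 1)/16.17087 = 0.001445
r = −ln(0.001445)/25 = 6.53942/25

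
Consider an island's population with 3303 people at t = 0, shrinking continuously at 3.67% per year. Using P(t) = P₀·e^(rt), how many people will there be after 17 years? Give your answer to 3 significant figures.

≈ 1,770 people

P(17) = 3303 · e^(-0.0367·17) = 3303 · e^(-0.6239)
= 3303 · 0.53585 ≈ 1769.91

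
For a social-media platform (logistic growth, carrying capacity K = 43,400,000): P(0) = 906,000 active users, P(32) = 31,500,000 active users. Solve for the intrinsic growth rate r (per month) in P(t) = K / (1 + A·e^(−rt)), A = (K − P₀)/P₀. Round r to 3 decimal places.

r ≈ 0.151 per month

A = (43400000 − 906000)/906000 = 46.90287
31500000 = 43400000/(1 + 46.90287·e^(−r·32)) → e^(−32r) = (1.37778 − 1)/46.90287 = 0.008054
r = −ln(0.008054)/32 = 4.82153/32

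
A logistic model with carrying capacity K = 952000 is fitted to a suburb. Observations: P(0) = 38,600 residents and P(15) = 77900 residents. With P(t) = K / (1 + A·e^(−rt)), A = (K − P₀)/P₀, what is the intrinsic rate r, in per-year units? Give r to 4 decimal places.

r ≈ 0.0497 per year

A = (952000 − 38600)/38600 = 23.66321
77900 = 952000/(1 + 23.66321·e^(−r·15)) → e^(−15r) = (12.2208 − 1)/23.66321 = 0.474187
r = −ln(0.474187)/15 = 0.74615/15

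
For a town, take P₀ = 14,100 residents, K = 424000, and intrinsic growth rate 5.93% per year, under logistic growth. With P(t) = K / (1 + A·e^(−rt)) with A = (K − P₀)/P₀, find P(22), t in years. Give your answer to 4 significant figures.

A = (424000 − 14100)/14100 = 29.07092
P(22) = 424000 / (1 + 29.07092·e^(−0.0593·22)) = 424000 / (1 + 29.07092·0.271281)
= 424000 / 8.88639 ≈ 47713.42

≈ 47,710 residents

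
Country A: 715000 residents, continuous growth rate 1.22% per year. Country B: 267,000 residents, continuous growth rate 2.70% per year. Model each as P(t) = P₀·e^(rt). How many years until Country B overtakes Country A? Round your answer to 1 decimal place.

t ≈ 66.6 years

715000·e^(0.0122t) = 267000·e^(0.027t)
715000/267000 = e^((0.027 − 0.0122)t) → ln(2.6779) = 0.0148·t
t = 0.98503 / 0.0148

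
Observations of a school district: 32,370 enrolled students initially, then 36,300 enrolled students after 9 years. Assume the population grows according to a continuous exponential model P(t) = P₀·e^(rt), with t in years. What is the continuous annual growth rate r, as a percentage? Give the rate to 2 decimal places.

36300 = 32370 · e^(r·9)
e^(9r) = 36300/32370 = 1.12141
r = ln(1.12141) / 9 = 0.11459 / 9

r ≈ 1.27% per year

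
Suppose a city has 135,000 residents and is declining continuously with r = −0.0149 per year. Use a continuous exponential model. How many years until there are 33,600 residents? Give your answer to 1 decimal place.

t ≈ 93.3 years

33600 = 135000 · e^(-0.0149·t)
t = ln(33600/135000) / -0.0149 = ln(0.24889) / -0.0149 = -1.39075 / -0.0149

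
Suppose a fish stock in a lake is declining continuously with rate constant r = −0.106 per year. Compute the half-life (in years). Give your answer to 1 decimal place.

half-life = ln(2) / |r| = 0.69315 / 0.106

half-life ≈ 6.5 years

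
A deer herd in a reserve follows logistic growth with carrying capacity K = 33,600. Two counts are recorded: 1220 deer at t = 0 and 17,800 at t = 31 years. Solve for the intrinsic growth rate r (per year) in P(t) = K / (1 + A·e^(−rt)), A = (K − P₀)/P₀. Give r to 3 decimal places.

A = (33600 − 1220)/1220 = 26.54098
17800 = 33600/(1 + 26.54098·e^(−r·31)) → e^(−31r) = (1.88764 − 1)/26.54098 = 0.033444
r = −ln(0.033444)/31 = 3.39788/31

r ≈ 0.110 per year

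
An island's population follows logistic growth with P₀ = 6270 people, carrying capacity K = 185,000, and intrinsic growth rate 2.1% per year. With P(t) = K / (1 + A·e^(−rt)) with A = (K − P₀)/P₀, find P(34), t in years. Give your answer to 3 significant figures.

A = (185000 − 6270)/6270 = 28.50558
P(34) = 185000 / (1 + 28.50558·e^(−0.021·34)) = 185000 / (1 + 28.50558·0.489682)
= 185000 / 14.95866 ≈ 12367.42

≈ 12,400 people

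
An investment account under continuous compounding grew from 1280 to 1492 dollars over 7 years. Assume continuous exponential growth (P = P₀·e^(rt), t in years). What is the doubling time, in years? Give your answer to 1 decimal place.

doubling time ≈ 31.7 years

r = ln(1492/1280) / 7 = ln(1.16562) / 7 ≈ 0.021894 per year
doubling time = ln 2 / |r| = 0.69315 / 0.021894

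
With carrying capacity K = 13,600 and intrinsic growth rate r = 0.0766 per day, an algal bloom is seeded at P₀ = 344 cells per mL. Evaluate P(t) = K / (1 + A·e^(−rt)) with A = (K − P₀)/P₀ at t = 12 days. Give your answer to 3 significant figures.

≈ 831 cells per mL

A = (13600 − 344)/344 = 38.53488
P(12) = 13600 / (1 + 38.53488·e^(−0.0766·12)) = 13600 / (1 + 38.53488·0.398838)
= 13600 / 16.36918 ≈ 830.83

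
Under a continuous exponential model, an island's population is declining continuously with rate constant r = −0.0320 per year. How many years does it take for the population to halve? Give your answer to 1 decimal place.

half-life = ln(2) / |r| = 0.69315 / 0.032

half-life ≈ 21.7 years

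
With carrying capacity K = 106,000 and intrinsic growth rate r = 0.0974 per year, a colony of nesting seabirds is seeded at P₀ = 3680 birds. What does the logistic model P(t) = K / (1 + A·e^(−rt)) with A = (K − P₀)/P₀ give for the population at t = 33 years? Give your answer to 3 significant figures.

≈ 50,100 birds

A = (106000 − 3680)/3680 = 27.80435
P(33) = 106000 / (1 + 27.80435·e^(−0.0974·33)) = 106000 / (1 + 27.80435·0.040187)
= 106000 / 2.11739 ≈ 50061.72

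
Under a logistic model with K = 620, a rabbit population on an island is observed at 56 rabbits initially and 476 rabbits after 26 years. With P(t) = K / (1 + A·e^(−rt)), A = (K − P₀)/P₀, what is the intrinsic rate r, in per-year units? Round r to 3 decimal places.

r ≈ 0.135 per year

A = (620 − 56)/56 = 10.07143
476 = 620/(1 + 10.07143·e^(−r·26)) → e^(−26r) = (1.30252 − 1)/10.07143 = 0.030038
r = −ln(0.030038)/26 = 3.50531/26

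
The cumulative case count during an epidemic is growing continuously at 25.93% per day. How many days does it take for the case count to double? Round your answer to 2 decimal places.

doubling time ≈ 2.67 days

doubling time = ln(2) / |r| = 0.69315 / 0.2593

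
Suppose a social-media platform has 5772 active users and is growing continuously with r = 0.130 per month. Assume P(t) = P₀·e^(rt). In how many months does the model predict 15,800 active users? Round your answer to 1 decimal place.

15800 = 5772 · e^(0.13·t)
t = ln(15800/5772) / 0.13 = ln(2.73735) / 0.13 = 1.00699 / 0.13

t ≈ 7.7 months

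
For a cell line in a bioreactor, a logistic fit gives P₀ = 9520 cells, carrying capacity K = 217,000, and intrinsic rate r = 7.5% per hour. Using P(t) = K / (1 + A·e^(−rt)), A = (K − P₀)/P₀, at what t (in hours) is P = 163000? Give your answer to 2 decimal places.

t ≈ 55.82 hours

A = (217000 − 9520)/9520 = 21.79412
163000 = 217000/(1 + 21.79412·e^(−0.075t)) → 1 + 21.79412·e^(−0.075t) = 1.33129
e^(−0.075t) = 0.015201 → t = ln(65.78595)/0.075 = 4.18641/0.075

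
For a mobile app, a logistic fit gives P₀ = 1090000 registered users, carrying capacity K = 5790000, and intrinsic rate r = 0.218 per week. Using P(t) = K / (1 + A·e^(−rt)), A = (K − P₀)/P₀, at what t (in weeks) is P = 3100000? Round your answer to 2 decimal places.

A = (5790000 − 1090000)/1090000 = 4.31193
3100000 = 5790000/(1 + 4.31193·e^(−0.218t)) → 1 + 4.31193·e^(−0.218t) = 1.86774
e^(−0.218t) = 0.201242 → t = ln(4.96913)/0.218 = 1.60325/0.218

t ≈ 7.35 weeks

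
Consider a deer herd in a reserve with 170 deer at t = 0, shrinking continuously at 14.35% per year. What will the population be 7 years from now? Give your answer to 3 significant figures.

≈ 62.3 deer

P(7) = 170 · e^(-0.1435·7) = 170 · e^(-1.0045)
= 170 · 0.36623 ≈ 62.26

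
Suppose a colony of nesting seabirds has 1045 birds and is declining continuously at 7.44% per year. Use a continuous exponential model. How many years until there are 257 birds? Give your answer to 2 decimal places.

257 = 1045 · e^(-0.0744·t)
t = ln(257/1045) / -0.0744 = ln(0.24593) / -0.0744 = -1.4027 / -0.0744

t ≈ 18.85 years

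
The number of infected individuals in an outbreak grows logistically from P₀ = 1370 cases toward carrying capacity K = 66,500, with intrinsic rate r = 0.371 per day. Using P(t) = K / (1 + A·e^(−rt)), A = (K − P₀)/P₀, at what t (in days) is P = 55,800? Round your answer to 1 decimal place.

A = (66500 − 1370)/1370 = 47.54015
55800 = 66500/(1 + 47.54015·e^(−0.371t)) → 1 + 47.54015·e^(−0.371t) = 1.19176
e^(−0.371t) = 0.004034 → t = ln(247.91964)/0.371 = 5.5131/0.371

t ≈ 14.9 days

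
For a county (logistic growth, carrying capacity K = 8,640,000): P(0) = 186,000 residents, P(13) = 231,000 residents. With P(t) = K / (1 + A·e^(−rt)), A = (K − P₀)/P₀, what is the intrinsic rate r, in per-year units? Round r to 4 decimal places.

r ≈ 0.0171 per year

A = (8640000 − 186000)/186000 = 45.45161
231000 = 8640000/(1 + 45.45161·e^(−r·13)) → e^(−13r) = (37.4026 − 1)/45.45161 = 0.800909
r = −ln(0.800909)/13 = 0.22201/13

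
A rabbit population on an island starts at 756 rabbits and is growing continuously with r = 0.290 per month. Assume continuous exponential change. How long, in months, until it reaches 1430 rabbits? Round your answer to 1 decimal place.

t ≈ 2.2 months

1430 = 756 · e^(0.29·t)
t = ln(1430/756) / 0.29 = ln(1.89153) / 0.29 = 0.63739 / 0.29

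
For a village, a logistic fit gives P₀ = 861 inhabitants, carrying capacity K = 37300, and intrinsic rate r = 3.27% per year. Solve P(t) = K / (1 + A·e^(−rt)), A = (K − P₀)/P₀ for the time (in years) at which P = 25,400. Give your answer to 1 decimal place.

A = (37300 − 861)/861 = 42.32172
25400 = 37300/(1 + 42.32172·e^(−0.0327t)) → 1 + 42.32172·e^(−0.0327t) = 1.4685
e^(−0.0327t) = 0.01107 → t = ln(90.33375)/0.0327 = 4.50351/0.0327

t ≈ 137.7 years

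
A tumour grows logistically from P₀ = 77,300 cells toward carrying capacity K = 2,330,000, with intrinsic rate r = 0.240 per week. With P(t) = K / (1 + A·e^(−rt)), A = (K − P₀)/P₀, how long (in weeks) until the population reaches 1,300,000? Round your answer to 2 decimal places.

t ≈ 15.02 weeks

A = (2330000 − 77300)/77300 = 29.1423
1300000 = 2330000/(1 + 29.1423·e^(−0.24t)) → 1 + 29.1423·e^(−0.24t) = 1.79231
e^(−0.24t) = 0.027188 → t = ln(36.78155)/0.24 = 3.605/0.24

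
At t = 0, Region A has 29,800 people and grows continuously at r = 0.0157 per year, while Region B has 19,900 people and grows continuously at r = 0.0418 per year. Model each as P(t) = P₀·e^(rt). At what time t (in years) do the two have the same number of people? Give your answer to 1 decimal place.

t ≈ 15.5 years

29800·e^(0.0157t) = 19900·e^(0.0418t)
29800/19900 = e^((0.0418 − 0.0157)t) → ln(1.49749) = 0.0261·t
t = 0.40379 / 0.0261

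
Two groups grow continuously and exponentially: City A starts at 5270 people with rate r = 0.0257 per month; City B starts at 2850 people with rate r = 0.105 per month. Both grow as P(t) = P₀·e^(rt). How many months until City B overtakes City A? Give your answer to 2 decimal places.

5270·e^(0.0257t) = 2850·e^(0.105t)
5270/2850 = e^((0.105 − 0.0257)t) → ln(1.84912) = 0.0793·t
t = 0.61471 / 0.0793

t ≈ 7.75 months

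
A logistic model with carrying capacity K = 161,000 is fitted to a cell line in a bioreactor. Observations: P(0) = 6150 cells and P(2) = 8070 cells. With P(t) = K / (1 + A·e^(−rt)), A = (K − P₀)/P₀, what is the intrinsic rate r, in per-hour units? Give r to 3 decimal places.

r ≈ 0.142 per hour

A = (161000 − 6150)/6150 = 25.17886
8070 = 161000/(1 + 25.17886·e^(−r·2)) → e^(−2r) = (19.95043 − 1)/25.17886 = 0.752633
r = −ln(0.752633)/2 = 0.28418/2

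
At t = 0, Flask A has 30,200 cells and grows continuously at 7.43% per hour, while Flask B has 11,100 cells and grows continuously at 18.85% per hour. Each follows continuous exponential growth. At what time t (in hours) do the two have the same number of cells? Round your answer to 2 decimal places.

30200·e^(0.0743t) = 11100·e^(0.1885t)
30200/11100 = e^((0.1885 − 0.0743)t) → ln(2.72072) = 0.1142·t
t = 1.0009 / 0.1142

t ≈ 8.76 hours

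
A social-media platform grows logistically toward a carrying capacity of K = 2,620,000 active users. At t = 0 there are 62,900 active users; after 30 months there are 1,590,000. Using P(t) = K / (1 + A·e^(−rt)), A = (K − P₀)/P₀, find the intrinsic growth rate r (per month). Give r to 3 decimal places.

A = (2620000 − 62900)/62900 = 40.65342
1590000 = 2620000/(1 + 40.65342·e^(−r·30)) → e^(−30r) = (1.6478 − 1)/40.65342 = 0.015935
r = −ln(0.015935)/30 = 4.13926/30

r ≈ 0.138 per month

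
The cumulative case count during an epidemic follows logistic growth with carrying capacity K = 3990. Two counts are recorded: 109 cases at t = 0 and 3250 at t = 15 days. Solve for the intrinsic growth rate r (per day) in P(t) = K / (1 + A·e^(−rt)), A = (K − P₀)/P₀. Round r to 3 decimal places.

A = (3990 − 109)/109 = 35.6055
3250 = 3990/(1 + 35.6055·e^(−r·15)) → e^(−15r) = (1.22769 − 1)/35.6055 = 0.006395
r = −ln(0.006395)/15 = 5.05226/15

r ≈ 0.337 per day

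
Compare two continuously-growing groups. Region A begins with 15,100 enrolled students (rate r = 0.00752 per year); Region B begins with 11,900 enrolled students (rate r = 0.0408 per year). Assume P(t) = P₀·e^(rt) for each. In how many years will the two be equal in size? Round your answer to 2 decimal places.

15100·e^(0.00752t) = 11900·e^(0.0408t)
15100/11900 = e^((0.0408 − 0.00752)t) → ln(1.26891) = 0.03328·t
t = 0.23816 / 0.03328

t ≈ 7.16 years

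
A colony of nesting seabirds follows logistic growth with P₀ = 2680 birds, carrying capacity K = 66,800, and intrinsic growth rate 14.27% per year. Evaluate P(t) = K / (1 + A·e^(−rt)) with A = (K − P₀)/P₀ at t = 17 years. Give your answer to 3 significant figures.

A = (66800 − 2680)/2680 = 23.92537
P(17) = 66800 / (1 + 23.92537·e^(−0.1427·17)) = 66800 / (1 + 23.92537·0.088399)
= 66800 / 3.11497 ≈ 21444.85

≈ 21,400 birds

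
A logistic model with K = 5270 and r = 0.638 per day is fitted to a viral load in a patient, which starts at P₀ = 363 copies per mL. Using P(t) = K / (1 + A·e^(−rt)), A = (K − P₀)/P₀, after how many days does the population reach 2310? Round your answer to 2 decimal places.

t ≈ 3.69 days

A = (5270 − 363)/363 = 13.51791
2310 = 5270/(1 + 13.51791·e^(−0.638t)) → 1 + 13.51791·e^(−0.638t) = 2.28139
e^(−0.638t) = 0.094792 → t = ln(10.54945)/0.638 = 2.35607/0.638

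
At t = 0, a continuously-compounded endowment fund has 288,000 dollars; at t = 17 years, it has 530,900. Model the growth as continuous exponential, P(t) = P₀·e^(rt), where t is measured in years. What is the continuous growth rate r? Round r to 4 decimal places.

r ≈ 0.0360 per year

530900 = 288000 · e^(r·17)
e^(17r) = 530900/288000 = 1.8434
r = ln(1.8434) / 17 = 0.61161 / 17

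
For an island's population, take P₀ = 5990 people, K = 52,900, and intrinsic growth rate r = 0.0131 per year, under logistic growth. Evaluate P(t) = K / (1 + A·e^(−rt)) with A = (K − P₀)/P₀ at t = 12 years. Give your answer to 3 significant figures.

A = (52900 − 5990)/5990 = 7.83139
P(12) = 52900 / (1 + 7.83139·e^(−0.0131·12)) = 52900 / (1 + 7.83139·0.854533)
= 52900 / 7.69218 ≈ 6877.12

≈ 6,880 people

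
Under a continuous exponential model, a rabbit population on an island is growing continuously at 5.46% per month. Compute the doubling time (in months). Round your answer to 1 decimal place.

doubling time = ln(2) / |r| = 0.69315 / 0.0546

doubling time ≈ 12.7 months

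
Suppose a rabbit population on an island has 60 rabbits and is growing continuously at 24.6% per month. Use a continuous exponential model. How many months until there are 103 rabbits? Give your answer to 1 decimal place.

103 = 60 · e^(0.246·t)
t = ln(103/60) / 0.246 = ln(1.71667) / 0.246 = 0.54038 / 0.246

t ≈ 2.2 months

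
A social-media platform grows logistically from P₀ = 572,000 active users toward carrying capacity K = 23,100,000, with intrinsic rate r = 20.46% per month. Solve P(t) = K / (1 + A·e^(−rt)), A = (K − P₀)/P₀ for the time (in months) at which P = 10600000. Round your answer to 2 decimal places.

t ≈ 17.15 months

A = (23100000 − 572000)/572000 = 39.38462
10600000 = 23100000/(1 + 39.38462·e^(−0.2046t)) → 1 + 39.38462·e^(−0.2046t) = 2.17925
e^(−0.2046t) = 0.029942 → t = ln(33.39815)/0.2046 = 3.5085/0.2046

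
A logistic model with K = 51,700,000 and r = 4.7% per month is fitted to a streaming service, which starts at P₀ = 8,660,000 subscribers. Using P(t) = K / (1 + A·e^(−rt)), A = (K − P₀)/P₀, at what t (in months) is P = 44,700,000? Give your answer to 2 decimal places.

A = (51700000 − 8660000)/8660000 = 4.96998
44700000 = 51700000/(1 + 4.96998·e^(−0.047t)) → 1 + 4.96998·e^(−0.047t) = 1.1566
e^(−0.047t) = 0.031509 → t = ln(31.73685)/0.047 = 3.45748/0.047

t ≈ 73.56 months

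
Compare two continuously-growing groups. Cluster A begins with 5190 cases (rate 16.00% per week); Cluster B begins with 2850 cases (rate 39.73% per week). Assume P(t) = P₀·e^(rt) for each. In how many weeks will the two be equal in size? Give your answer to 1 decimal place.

t ≈ 2.5 weeks

5190·e^(0.16t) = 2850·e^(0.3973t)
5190/2850 = e^((0.3973 − 0.16)t) → ln(1.82105) = 0.2373·t
t = 0.59941 / 0.2373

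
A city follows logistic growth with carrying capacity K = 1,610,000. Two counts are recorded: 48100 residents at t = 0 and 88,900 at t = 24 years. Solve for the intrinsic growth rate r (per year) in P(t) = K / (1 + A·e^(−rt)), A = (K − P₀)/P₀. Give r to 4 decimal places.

r ≈ 0.0267 per year

A = (1610000 − 48100)/48100 = 32.47193
88900 = 1610000/(1 + 32.47193·e^(−r·24)) → e^(−24r) = (18.11024 − 1)/32.47193 = 0.526924
r = −ln(0.526924)/24 = 0.6407/24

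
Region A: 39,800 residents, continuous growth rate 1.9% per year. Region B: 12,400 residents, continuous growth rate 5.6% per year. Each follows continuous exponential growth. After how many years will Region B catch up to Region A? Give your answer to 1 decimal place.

39800·e^(0.019t) = 12400·e^(0.056t)
39800/12400 = e^((0.056 − 0.019)t) → ln(3.20968) = 0.037·t
t = 1.16617 / 0.037

t ≈ 31.5 years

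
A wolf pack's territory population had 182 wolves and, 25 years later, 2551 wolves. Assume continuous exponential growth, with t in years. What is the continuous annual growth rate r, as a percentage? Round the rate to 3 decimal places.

r ≈ 10.561% per year

2551 = 182 · e^(r·25)
e^(25r) = 2551/182 = 14.01648
r = ln(14.01648) / 25 = 2.64023 / 25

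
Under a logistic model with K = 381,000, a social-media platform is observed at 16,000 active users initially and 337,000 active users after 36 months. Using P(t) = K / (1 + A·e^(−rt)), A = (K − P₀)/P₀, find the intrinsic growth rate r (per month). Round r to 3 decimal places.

A = (381000 − 16000)/16000 = 22.8125
337000 = 381000/(1 + 22.8125·e^(−r·36)) → e^(−36r) = (1.13056 − 1)/22.8125 = 0.005723
r = −ln(0.005723)/36 = 5.1632/36

r ≈ 0.143 per month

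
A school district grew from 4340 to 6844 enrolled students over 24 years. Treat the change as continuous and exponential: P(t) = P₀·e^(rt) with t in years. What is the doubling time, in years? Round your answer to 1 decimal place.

doubling time ≈ 36.5 years

r = ln(6844/4340) / 24 = ln(1.57696) / 24 ≈ 0.018979 per year
doubling time = ln 2 / |r| = 0.69315 / 0.018979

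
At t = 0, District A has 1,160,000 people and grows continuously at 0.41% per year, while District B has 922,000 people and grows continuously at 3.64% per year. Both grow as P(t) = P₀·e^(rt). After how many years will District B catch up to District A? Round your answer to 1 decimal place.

1160000·e^(0.0041t) = 922000·e^(0.0364t)
1160000/922000 = e^((0.0364 − 0.0041)t) → ln(1.25813) = 0.0323·t
t = 0.22963 / 0.0323

t ≈ 7.1 years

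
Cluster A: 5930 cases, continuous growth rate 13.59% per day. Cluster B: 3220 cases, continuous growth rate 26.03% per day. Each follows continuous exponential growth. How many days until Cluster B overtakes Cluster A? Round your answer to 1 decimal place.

5930·e^(0.1359t) = 3220·e^(0.2603t)
5930/3220 = e^((0.2603 − 0.1359)t) → ln(1.84161) = 0.1244·t
t = 0.61064 / 0.1244

t ≈ 4.9 days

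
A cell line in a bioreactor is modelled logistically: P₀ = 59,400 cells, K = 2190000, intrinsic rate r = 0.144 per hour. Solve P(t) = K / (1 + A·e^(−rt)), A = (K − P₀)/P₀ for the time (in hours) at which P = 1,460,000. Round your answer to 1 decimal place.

A = (2190000 − 59400)/59400 = 35.86869
1460000 = 2190000/(1 + 35.86869·e^(−0.144t)) → 1 + 35.86869·e^(−0.144t) = 1.5
e^(−0.144t) = 0.01394 → t = ln(71.73737)/0.144 = 4.27301/0.144

t ≈ 29.7 hours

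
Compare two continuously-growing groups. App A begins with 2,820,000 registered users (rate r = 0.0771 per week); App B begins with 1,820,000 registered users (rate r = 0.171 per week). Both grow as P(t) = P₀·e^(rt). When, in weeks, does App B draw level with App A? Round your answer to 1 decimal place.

t ≈ 4.7 weeks

2820000·e^(0.0771t) = 1820000·e^(0.171t)
2820000/1820000 = e^((0.171 − 0.0771)t) → ln(1.54945) = 0.0939·t
t = 0.4379 / 0.0939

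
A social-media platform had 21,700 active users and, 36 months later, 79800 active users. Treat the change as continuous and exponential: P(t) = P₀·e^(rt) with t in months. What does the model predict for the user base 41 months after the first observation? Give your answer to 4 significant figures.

r = ln(79800/21700) / 36 ≈ 0.036173 per month
P(41) = 21700 · e^(0.036173·41) = 21700 · 4.40647 ≈ 95620.4

≈ 95,620 active users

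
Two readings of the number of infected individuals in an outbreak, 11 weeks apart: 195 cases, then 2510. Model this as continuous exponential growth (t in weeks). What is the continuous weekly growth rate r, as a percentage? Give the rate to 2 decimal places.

r ≈ 23.23% per week

2510 = 195 · e^(r·11)
e^(11r) = 2510/195 = 12.87179
r = ln(12.87179) / 11 = 2.55504 / 11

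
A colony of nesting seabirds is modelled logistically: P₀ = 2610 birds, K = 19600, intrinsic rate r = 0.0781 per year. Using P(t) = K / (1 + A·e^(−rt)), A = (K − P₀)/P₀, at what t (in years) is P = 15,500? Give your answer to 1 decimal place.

t ≈ 41.0 years

A = (19600 − 2610)/2610 = 6.50958
15500 = 19600/(1 + 6.50958·e^(−0.0781t)) → 1 + 6.50958·e^(−0.0781t) = 1.26452
e^(−0.0781t) = 0.040635 → t = ln(24.60938)/0.0781 = 3.20313/0.0781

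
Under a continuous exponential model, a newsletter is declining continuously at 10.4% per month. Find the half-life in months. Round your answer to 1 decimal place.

half-life ≈ 6.7 months

half-life = ln(2) / |r| = 0.69315 / 0.104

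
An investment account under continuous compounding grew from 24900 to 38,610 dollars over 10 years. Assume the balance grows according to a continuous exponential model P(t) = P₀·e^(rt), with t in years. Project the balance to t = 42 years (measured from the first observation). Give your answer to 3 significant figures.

≈ 157,000 dollars

r = ln(38610/24900) / 10 ≈ 0.043864 per year
P(42) = 24900 · e^(0.043864·42) = 24900 · 6.31105 ≈ 157145.25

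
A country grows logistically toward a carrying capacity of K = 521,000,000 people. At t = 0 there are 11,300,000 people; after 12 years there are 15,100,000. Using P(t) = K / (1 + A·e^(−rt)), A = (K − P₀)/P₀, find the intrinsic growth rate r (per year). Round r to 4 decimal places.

A = (521000000 − 11300000)/11300000 = 45.10619
15100000 = 521000000/(1 + 45.10619·e^(−r·12)) → e^(−12r) = (34.50331 − 1)/45.10619 = 0.742765
r = −ln(0.742765)/12 = 0.29738/12

r ≈ 0.0248 per year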